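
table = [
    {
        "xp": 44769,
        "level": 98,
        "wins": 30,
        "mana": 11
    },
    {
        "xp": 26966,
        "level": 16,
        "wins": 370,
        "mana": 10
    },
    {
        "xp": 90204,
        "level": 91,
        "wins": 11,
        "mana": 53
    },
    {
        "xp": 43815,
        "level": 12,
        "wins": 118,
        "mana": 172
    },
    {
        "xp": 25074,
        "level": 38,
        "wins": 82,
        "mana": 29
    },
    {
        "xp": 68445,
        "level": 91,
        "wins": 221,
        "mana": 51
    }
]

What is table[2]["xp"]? 90204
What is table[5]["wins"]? 221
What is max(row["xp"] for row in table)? 90204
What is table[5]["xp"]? 68445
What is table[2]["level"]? 91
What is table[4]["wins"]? 82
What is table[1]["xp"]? 26966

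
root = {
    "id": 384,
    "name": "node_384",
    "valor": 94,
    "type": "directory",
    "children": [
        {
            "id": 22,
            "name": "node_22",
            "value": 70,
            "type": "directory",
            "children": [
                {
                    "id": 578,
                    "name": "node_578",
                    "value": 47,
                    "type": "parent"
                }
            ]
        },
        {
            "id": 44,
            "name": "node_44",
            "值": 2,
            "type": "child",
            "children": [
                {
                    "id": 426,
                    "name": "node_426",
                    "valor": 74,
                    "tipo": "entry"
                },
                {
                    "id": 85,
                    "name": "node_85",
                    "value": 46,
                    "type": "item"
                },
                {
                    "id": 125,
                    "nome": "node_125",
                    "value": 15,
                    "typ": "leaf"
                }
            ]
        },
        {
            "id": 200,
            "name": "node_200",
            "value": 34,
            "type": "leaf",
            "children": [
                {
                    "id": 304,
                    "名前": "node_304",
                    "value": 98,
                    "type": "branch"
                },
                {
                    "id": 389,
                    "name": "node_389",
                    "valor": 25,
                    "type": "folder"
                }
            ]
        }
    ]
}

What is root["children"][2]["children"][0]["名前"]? "node_304"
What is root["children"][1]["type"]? "child"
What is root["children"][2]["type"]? "leaf"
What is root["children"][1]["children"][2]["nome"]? "node_125"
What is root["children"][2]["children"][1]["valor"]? 25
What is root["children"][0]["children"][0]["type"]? "parent"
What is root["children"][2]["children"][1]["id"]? 389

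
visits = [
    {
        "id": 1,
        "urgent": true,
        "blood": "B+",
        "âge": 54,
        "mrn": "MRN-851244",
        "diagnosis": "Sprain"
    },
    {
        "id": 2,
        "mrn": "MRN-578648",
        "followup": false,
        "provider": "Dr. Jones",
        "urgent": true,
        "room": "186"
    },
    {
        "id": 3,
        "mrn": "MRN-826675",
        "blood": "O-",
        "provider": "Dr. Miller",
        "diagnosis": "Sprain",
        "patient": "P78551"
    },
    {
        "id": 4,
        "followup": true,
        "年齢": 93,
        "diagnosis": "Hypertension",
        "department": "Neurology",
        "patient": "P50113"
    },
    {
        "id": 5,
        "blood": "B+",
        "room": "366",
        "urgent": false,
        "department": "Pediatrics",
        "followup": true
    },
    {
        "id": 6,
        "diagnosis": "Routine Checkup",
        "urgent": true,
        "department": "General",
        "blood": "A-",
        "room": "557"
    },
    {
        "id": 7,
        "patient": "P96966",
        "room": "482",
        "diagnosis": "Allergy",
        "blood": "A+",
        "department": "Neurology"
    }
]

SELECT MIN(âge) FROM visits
54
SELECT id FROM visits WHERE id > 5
[6, 7]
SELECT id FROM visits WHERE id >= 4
[4, 5, 6, 7]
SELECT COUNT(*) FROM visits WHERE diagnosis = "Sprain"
2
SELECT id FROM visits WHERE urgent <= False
[5]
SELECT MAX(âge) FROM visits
54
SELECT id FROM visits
[1, 2, 3, 4, 5, 6, 7]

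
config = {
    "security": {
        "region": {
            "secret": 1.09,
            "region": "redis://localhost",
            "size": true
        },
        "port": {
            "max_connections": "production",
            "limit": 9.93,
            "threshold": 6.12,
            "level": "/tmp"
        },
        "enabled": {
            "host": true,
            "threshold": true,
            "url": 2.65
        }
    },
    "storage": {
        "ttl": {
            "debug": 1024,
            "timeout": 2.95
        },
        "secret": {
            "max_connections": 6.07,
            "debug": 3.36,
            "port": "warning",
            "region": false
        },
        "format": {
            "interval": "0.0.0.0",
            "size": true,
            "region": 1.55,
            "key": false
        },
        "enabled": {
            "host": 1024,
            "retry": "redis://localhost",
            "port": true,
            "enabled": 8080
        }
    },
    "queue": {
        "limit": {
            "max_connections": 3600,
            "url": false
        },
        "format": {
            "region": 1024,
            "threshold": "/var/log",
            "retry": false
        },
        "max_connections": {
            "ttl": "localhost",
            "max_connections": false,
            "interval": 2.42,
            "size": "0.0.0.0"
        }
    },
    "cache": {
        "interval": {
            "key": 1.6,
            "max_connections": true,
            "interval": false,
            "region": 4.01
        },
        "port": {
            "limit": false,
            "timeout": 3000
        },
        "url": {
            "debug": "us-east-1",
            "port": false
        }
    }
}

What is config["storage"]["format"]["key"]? False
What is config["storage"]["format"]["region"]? 1.55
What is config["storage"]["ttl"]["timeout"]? 2.95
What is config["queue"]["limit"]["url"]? False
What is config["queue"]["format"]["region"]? 1024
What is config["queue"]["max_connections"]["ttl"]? "localhost"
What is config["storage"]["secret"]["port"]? "warning"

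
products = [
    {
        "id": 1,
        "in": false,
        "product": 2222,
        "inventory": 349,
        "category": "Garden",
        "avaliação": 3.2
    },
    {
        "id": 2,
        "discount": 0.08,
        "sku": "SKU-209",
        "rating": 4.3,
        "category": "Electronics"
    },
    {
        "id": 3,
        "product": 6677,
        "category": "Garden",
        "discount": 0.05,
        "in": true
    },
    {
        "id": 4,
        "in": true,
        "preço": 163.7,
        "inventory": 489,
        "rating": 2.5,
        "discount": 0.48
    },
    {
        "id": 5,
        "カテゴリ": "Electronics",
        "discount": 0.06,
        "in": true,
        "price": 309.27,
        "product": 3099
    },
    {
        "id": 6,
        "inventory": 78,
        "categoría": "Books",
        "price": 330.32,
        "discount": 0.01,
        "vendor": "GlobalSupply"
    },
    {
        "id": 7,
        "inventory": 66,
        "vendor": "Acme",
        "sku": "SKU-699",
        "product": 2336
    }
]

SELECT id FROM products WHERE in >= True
[3, 4, 5]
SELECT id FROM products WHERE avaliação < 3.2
[]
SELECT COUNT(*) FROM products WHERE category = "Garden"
2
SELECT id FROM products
[1, 2, 3, 4, 5, 6, 7]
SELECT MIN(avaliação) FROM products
3.2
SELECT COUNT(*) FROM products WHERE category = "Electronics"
1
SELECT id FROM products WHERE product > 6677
[]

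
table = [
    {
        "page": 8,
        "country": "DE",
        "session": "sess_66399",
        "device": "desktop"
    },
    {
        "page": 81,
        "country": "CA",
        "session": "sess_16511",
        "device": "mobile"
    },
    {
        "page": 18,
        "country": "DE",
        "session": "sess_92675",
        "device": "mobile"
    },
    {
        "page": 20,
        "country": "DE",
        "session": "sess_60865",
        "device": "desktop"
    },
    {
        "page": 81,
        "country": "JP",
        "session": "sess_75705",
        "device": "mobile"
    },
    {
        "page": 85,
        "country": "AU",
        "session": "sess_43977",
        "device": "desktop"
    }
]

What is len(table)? 6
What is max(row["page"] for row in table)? 85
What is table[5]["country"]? "AU"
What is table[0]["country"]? "DE"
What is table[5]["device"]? "desktop"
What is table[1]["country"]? "CA"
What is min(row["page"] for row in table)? 8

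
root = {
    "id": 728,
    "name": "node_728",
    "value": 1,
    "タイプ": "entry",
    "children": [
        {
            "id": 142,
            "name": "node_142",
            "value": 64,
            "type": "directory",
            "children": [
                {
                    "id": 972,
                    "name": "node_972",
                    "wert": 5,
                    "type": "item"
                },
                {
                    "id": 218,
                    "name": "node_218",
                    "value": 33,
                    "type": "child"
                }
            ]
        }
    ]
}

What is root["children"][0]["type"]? "directory"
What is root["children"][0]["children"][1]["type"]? "child"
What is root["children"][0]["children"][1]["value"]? 33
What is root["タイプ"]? "entry"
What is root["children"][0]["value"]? 64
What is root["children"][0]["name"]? "node_142"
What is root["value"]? 1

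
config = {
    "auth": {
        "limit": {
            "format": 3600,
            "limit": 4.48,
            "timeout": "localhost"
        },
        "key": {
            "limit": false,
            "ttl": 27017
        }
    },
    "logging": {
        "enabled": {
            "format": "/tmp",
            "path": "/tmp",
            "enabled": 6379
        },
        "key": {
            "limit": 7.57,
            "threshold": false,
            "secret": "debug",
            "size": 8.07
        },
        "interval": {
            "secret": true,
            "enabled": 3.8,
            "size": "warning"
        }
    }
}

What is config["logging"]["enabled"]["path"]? "/tmp"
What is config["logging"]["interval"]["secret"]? True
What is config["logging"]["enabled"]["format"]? "/tmp"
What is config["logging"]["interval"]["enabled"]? 3.8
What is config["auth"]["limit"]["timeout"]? "localhost"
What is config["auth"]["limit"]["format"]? 3600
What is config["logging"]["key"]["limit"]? 7.57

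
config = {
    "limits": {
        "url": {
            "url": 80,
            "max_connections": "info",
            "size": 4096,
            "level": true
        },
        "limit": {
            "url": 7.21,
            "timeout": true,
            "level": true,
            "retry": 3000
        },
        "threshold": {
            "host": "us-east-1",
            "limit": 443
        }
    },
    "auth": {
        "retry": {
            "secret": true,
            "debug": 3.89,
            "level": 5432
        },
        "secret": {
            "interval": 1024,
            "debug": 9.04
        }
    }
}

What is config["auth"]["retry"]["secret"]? True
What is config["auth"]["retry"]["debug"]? 3.89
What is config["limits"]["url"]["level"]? True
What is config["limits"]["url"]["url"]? 80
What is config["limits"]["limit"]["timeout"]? True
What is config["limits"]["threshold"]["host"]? "us-east-1"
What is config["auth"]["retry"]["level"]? 5432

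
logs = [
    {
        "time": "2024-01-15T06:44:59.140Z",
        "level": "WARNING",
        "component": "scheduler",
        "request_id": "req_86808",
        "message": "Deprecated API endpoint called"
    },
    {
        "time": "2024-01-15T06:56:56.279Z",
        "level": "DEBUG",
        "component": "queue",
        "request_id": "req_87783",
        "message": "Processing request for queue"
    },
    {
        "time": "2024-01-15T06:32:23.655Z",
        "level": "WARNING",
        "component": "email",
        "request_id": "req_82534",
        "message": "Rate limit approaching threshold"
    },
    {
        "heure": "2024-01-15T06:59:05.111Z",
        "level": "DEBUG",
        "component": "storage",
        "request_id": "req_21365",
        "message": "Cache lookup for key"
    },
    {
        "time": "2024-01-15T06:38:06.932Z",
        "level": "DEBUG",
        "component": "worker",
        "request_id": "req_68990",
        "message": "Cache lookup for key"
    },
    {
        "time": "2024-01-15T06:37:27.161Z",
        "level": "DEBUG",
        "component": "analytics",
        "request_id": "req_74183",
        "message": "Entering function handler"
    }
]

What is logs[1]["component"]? "queue"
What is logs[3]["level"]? "DEBUG"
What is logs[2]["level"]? "WARNING"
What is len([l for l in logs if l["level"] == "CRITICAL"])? 0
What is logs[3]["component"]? "storage"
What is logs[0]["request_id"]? "req_86808"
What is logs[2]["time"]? "2024-01-15T06:32:23.655Z"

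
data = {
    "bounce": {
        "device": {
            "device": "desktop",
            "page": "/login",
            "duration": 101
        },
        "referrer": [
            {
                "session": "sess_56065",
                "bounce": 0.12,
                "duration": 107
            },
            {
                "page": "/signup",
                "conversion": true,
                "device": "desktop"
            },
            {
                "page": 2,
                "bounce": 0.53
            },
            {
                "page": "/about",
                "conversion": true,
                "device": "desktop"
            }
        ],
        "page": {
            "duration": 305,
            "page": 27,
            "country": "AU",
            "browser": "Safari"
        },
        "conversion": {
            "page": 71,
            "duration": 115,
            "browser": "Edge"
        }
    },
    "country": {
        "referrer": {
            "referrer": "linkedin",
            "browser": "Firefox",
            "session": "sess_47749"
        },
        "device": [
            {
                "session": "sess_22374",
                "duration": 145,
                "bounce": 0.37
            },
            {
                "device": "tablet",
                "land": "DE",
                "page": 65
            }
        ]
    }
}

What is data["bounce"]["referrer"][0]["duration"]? 107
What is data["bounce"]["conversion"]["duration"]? 115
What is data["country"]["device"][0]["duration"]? 145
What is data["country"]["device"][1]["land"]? "DE"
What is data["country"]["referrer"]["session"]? "sess_47749"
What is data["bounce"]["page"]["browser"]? "Safari"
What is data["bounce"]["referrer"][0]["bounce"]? 0.12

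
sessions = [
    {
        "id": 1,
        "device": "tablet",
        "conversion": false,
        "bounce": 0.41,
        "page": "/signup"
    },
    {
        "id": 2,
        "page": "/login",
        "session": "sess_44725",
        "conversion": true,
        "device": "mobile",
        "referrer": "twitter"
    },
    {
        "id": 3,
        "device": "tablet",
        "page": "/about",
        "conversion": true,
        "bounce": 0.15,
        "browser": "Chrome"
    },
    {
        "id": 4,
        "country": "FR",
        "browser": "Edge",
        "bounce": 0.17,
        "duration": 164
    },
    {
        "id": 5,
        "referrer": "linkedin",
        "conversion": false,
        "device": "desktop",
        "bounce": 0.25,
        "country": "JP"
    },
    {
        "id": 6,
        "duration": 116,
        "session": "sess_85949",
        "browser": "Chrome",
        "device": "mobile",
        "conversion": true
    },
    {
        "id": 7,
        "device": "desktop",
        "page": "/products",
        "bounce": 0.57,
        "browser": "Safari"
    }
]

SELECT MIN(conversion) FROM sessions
False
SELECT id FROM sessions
[1, 2, 3, 4, 5, 6, 7]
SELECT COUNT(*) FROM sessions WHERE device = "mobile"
2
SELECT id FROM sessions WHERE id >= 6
[6, 7]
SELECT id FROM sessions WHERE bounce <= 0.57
[1, 3, 4, 5, 7]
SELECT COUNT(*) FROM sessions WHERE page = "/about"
1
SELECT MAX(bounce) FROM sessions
0.57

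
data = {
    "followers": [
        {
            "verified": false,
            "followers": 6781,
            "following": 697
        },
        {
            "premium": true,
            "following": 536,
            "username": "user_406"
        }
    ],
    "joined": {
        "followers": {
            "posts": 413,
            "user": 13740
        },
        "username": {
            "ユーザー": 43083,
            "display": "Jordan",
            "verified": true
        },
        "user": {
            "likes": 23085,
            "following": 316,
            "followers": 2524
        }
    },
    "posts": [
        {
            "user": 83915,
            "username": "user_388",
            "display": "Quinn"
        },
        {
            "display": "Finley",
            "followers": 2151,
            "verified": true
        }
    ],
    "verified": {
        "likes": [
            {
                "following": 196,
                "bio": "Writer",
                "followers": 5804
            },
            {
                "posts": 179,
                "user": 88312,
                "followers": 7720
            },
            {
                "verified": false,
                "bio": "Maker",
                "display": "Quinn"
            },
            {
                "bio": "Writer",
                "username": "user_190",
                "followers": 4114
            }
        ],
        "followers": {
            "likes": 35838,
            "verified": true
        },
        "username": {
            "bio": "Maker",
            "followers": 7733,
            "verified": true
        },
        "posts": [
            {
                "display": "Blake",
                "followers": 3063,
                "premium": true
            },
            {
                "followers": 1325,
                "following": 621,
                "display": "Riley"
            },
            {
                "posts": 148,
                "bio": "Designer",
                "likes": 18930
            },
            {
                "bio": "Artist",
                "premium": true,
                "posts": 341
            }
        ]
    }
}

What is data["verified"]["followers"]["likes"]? 35838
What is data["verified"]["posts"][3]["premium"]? True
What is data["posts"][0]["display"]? "Quinn"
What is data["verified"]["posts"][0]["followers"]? 3063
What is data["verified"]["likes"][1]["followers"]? 7720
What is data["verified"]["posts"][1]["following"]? 621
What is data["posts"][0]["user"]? 83915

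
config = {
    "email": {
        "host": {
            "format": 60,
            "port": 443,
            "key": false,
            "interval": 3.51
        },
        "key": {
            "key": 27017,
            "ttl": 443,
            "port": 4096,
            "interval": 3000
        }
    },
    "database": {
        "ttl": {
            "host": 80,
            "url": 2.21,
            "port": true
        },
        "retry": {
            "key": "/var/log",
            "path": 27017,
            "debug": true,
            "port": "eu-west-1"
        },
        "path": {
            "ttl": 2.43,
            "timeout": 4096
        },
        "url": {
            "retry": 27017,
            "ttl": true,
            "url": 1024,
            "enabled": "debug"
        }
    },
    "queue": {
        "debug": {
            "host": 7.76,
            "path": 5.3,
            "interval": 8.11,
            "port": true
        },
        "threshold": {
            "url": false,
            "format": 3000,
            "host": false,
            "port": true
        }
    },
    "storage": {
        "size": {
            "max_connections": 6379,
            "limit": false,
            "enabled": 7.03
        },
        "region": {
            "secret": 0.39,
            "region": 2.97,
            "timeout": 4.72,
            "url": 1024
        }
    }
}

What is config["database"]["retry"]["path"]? 27017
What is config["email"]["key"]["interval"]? 3000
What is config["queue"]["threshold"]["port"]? True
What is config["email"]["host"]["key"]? False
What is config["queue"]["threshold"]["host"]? False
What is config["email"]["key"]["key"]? 27017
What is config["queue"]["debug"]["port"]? True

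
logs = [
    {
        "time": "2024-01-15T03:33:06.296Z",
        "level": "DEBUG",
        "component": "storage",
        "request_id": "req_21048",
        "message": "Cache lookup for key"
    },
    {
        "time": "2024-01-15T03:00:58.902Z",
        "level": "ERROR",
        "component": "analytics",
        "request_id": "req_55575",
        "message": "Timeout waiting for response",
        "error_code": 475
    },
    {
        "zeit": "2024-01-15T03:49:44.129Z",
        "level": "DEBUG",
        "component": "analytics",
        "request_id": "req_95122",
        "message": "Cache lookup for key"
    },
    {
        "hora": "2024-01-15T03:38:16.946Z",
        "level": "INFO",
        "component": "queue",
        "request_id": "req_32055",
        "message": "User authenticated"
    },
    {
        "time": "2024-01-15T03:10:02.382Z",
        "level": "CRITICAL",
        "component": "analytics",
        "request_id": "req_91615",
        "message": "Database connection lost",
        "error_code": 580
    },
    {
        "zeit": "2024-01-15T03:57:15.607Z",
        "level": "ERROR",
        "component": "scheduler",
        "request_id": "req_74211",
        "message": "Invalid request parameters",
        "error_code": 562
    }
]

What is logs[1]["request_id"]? "req_55575"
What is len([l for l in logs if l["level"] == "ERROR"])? 2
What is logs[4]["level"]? "CRITICAL"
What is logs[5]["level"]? "ERROR"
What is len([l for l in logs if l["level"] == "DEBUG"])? 2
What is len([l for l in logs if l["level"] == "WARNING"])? 0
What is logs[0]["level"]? "DEBUG"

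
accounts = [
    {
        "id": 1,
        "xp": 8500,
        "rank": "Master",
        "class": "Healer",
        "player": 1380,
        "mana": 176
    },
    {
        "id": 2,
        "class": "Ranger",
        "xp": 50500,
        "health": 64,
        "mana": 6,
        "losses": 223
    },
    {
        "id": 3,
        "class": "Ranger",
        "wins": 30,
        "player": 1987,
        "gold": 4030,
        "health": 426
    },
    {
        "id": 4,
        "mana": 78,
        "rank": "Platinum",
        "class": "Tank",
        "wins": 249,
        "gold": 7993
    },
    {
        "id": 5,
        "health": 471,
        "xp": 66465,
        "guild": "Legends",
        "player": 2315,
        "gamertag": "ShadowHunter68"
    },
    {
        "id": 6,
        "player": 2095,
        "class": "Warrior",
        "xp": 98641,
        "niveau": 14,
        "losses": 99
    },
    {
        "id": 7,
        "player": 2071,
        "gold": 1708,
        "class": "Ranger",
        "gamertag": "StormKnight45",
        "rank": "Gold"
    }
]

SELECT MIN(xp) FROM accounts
8500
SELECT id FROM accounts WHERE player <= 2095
[1, 3, 6, 7]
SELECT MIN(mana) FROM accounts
6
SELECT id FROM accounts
[1, 2, 3, 4, 5, 6, 7]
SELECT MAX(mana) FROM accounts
176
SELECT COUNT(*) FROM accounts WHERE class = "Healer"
1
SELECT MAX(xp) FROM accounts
98641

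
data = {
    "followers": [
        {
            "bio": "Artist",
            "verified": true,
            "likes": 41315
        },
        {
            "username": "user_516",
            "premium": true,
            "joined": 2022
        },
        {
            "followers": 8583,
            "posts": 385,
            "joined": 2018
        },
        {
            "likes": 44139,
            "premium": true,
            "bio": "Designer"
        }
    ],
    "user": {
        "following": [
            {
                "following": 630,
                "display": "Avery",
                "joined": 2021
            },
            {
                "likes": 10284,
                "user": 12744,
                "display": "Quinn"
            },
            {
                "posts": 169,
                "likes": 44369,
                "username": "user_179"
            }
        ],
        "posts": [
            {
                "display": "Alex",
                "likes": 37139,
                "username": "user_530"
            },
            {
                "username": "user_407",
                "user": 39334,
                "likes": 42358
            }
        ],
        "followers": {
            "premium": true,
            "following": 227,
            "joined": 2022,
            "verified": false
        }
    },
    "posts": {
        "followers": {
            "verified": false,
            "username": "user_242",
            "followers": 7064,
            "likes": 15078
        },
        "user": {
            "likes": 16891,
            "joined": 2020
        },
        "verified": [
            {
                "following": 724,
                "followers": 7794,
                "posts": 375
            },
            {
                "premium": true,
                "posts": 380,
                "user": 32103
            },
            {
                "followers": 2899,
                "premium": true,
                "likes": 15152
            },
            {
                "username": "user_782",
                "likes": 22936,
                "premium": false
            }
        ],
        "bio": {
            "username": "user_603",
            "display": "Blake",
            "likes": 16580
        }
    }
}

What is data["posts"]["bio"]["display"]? "Blake"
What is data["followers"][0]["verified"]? True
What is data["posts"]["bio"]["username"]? "user_603"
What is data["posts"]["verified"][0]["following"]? 724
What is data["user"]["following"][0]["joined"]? 2021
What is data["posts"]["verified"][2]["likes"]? 15152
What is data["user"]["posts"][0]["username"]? "user_530"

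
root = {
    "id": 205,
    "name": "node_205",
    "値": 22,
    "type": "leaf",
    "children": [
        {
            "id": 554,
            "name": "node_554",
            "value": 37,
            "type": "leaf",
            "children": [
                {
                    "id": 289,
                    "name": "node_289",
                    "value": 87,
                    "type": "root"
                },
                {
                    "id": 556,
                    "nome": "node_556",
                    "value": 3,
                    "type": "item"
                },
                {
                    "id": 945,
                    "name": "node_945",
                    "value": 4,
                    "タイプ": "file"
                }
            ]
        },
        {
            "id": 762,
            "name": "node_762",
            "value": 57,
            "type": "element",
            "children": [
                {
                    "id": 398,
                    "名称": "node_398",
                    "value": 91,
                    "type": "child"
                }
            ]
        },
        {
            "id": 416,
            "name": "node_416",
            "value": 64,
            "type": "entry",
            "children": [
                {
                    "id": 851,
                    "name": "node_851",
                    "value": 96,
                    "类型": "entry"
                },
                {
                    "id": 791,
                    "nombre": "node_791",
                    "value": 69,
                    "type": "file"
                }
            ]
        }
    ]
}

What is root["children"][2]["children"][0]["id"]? 851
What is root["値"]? 22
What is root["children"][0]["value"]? 37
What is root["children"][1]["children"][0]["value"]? 91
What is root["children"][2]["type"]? "entry"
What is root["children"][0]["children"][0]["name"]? "node_289"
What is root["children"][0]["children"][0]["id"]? 289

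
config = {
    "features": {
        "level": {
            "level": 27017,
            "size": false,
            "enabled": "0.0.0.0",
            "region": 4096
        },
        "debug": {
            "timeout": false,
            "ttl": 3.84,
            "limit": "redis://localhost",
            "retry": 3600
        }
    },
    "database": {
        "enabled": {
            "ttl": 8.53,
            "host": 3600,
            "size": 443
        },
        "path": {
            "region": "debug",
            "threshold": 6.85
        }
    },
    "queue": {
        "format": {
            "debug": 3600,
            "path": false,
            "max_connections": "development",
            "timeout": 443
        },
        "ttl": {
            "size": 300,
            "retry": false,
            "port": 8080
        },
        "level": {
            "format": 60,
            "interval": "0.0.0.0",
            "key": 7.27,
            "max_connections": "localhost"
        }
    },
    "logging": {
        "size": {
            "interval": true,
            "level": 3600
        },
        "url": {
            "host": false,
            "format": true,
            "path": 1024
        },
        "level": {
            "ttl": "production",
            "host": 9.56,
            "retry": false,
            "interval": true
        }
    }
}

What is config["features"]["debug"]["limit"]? "redis://localhost"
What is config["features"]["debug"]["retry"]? 3600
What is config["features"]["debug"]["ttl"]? 3.84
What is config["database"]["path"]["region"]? "debug"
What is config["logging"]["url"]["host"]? False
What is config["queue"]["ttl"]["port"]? 8080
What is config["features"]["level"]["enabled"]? "0.0.0.0"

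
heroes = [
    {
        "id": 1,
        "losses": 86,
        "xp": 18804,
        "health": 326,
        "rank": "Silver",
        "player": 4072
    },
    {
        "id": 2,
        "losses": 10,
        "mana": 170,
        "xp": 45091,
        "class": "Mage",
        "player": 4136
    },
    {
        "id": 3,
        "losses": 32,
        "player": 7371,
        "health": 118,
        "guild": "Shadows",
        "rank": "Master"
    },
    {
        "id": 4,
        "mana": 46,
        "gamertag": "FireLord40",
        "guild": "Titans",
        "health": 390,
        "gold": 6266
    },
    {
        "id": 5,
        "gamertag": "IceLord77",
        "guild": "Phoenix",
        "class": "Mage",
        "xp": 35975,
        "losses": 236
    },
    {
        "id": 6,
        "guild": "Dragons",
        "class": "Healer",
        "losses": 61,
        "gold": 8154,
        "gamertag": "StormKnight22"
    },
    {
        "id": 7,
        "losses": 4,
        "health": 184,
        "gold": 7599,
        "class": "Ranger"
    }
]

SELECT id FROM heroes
[1, 2, 3, 4, 5, 6, 7]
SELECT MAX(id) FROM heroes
7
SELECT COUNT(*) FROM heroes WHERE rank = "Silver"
1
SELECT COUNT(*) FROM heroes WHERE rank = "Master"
1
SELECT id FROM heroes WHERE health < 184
[3]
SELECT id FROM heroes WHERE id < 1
[]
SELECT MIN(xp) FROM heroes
18804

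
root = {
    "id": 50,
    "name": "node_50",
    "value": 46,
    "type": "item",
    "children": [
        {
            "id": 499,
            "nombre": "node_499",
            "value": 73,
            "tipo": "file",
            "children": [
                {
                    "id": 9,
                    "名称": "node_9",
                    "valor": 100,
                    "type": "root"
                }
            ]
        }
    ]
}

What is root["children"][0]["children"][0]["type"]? "root"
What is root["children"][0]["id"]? 499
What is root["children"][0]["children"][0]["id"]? 9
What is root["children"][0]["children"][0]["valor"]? 100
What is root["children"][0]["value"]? 73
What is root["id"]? 50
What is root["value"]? 46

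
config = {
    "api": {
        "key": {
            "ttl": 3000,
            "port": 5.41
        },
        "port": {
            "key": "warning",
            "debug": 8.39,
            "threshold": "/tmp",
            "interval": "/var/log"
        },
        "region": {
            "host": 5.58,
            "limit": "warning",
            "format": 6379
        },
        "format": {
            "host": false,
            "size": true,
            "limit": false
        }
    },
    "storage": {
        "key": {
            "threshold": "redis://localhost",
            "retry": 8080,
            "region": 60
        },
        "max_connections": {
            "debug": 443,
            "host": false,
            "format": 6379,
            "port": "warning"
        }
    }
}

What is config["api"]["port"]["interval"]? "/var/log"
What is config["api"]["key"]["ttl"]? 3000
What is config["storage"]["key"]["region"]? 60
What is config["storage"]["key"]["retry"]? 8080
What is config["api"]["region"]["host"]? 5.58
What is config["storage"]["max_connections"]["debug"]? 443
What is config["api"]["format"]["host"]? False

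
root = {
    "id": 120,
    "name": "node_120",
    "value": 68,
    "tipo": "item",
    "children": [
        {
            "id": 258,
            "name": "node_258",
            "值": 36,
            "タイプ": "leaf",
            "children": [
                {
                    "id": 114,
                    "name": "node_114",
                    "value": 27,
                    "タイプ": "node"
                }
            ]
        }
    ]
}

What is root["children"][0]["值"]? 36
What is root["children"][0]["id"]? 258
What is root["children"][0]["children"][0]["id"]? 114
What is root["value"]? 68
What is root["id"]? 120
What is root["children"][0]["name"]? "node_258"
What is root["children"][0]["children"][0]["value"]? 27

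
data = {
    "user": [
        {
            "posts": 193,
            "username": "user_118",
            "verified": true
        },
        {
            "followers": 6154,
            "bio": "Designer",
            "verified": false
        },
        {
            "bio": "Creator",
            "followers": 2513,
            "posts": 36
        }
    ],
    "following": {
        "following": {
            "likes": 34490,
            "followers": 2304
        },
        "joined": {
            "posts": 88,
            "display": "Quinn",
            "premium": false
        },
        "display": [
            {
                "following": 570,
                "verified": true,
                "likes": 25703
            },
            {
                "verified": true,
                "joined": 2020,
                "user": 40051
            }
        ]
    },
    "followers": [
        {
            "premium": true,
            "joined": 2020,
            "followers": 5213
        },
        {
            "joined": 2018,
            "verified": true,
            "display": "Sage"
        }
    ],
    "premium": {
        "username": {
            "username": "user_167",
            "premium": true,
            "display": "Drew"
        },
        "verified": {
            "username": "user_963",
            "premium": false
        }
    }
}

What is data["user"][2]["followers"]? 2513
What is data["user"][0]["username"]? "user_118"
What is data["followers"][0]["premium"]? True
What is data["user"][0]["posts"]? 193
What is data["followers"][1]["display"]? "Sage"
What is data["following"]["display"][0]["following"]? 570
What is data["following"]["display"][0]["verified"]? True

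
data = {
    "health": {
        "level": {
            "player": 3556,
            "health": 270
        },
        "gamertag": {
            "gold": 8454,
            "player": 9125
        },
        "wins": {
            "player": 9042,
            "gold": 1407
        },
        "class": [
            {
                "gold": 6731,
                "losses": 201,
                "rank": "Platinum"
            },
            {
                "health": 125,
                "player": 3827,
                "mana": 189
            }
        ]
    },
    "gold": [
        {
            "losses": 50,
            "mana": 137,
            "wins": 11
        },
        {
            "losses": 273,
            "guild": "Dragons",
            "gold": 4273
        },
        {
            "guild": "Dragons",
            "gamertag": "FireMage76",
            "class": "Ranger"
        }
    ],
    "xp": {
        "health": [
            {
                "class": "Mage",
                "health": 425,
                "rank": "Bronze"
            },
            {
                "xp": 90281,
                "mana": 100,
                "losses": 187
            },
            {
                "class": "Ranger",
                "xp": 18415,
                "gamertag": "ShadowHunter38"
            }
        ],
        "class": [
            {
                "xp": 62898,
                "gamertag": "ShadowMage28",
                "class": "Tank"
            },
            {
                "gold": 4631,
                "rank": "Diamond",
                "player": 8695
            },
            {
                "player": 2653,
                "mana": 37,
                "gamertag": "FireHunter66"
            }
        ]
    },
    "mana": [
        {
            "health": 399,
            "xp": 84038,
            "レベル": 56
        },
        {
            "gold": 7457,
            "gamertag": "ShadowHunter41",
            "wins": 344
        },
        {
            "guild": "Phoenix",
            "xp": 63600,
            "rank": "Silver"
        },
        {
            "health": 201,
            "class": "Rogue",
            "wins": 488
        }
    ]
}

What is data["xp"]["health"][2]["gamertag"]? "ShadowHunter38"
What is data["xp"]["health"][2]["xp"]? 18415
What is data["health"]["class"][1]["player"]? 3827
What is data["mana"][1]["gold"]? 7457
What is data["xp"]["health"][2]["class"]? "Ranger"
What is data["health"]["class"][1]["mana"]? 189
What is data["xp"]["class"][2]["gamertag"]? "FireHunter66"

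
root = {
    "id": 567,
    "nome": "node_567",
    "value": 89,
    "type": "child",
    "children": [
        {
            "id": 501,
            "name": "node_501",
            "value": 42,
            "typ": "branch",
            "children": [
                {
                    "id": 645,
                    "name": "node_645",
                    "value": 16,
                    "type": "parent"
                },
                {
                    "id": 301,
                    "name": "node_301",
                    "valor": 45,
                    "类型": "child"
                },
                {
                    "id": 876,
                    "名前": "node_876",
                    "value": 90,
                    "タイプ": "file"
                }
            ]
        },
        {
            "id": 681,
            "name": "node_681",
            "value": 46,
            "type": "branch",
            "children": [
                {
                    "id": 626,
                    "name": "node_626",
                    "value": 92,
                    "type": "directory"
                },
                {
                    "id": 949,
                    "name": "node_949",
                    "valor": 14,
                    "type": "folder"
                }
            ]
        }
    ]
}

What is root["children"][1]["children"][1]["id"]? 949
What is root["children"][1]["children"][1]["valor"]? 14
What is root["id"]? 567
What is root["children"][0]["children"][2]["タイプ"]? "file"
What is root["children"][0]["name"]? "node_501"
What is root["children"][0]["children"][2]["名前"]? "node_876"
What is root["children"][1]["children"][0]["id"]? 626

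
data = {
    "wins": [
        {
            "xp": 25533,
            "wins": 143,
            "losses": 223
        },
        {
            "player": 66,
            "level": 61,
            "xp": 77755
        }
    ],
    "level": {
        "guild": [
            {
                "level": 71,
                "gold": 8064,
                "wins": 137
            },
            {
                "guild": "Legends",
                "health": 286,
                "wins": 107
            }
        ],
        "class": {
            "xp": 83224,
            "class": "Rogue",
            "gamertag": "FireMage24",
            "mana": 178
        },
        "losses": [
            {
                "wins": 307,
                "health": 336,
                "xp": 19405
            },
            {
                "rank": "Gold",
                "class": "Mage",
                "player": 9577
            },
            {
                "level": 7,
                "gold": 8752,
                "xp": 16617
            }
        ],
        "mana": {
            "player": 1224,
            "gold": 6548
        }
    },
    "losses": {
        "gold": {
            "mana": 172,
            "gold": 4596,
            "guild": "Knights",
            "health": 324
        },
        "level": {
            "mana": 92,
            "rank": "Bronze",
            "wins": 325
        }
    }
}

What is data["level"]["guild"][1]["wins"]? 107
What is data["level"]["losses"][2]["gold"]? 8752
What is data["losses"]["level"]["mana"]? 92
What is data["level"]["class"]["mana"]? 178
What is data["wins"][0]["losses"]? 223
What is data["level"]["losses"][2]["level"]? 7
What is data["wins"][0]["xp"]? 25533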